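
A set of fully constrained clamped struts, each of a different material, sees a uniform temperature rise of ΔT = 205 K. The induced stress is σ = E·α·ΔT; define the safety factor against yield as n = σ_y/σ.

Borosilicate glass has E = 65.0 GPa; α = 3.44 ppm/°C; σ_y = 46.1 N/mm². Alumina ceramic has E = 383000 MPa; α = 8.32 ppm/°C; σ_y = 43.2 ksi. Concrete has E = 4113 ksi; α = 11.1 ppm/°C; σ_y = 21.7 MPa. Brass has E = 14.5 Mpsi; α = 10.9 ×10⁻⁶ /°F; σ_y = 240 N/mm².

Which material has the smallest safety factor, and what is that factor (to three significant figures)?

concrete, n = 0.336

Per material, after unit conversion:
  borosilicate glass: E = 65.00, α = 3.44, σ_y = 46.10 → σ = 45.8 MPa, n = 1.01
  alumina ceramic: E = 383.0, α = 8.32, σ_y = 297.9 → σ = 653 MPa, n = 0.456
  concrete: E = 28.36, α = 11.1, σ_y = 21.70 → σ = 64.5 MPa, n = 0.336
  brass: E = 99.97, α = 19.6, σ_y = 240.0 → σ = 402 MPa, n = 0.597
The minimum is concrete at n = 0.336.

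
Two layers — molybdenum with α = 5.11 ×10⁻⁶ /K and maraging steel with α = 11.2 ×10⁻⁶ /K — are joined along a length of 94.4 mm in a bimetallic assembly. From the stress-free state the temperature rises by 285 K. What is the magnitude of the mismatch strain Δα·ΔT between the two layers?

1.74×10⁻³

Δα = |5.11 − 11.2|×10⁻⁶/K = 6.09×10⁻⁶/K.
Mismatch strain = Δα·ΔT = 6.09×10⁻⁶ × 285.0 = 1.74×10⁻³.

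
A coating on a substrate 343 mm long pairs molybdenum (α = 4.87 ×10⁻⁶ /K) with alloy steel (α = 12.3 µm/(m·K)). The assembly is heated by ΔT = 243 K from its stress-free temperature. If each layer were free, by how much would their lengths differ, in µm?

619 µm

Δα = |4.87 − 12.3|×10⁻⁶/K = 7.43×10⁻⁶/K.
ΔL_mismatch = Δα·L·ΔT = 7.43×10⁻⁶ × 343.0 mm × 243.0 K = 619 µm.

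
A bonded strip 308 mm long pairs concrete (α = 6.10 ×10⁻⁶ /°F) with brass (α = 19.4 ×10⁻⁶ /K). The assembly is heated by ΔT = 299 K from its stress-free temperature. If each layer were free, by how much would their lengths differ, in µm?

775 µm

concrete: α = 6.10×10⁻⁶/°F × 9/5 = 11.0×10⁻⁶/K.
Δα = |11.0 − 19.4|×10⁻⁶/K = 8.42×10⁻⁶/K.
ΔL_mismatch = Δα·L·ΔT = 8.42×10⁻⁶ × 308.0 mm × 299.0 K = 775 µm.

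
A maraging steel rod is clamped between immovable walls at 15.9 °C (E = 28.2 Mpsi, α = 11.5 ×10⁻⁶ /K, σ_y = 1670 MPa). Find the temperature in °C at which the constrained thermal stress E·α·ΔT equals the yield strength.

E = 28.2 Mpsi = 194.4 GPa.
E·α·ΔT = 1670 MPa ⇒ ΔT = 1670 / (194.4×10³ × 11.5×10⁻⁶) = 746.9 K.
T = 15.9 + 746.9 = 762.8 °C.

763 °C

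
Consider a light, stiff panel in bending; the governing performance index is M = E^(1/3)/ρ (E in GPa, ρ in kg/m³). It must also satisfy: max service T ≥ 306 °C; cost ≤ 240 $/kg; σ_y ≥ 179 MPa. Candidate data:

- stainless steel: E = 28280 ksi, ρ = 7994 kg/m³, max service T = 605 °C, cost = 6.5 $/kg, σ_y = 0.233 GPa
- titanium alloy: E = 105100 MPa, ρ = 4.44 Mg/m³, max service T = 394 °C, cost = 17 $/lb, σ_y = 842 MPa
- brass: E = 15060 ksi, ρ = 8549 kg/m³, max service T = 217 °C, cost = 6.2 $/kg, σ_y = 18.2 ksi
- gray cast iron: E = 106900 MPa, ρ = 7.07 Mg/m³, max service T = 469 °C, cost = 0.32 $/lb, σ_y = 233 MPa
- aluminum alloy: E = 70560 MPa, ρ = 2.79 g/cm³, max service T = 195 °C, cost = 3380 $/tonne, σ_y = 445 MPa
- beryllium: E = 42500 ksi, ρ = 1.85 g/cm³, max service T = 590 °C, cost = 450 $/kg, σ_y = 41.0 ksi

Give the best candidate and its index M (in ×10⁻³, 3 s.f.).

Screen on constraints: max service T ≥ 306 °C; cost ≤ 240 $/kg; σ_y ≥ 179 MPa. Survivors: stainless steel, titanium alloy, gray cast iron.
Convert each candidate to consistent units, then evaluate M:
  stainless steel: E = 195.0 GPa, ρ = 7994 kg/m³
  titanium alloy: E = 105.1 GPa, ρ = 4440 kg/m³
  gray cast iron: E = 106.9 GPa, ρ = 7070 kg/m³
  titanium alloy: M = 1.06×10⁻³
  stainless steel: M = 0.725×10⁻³
  gray cast iron: M = 0.671×10⁻³
Titanium alloy ranks first.

titanium alloy, M = 1.06×10⁻³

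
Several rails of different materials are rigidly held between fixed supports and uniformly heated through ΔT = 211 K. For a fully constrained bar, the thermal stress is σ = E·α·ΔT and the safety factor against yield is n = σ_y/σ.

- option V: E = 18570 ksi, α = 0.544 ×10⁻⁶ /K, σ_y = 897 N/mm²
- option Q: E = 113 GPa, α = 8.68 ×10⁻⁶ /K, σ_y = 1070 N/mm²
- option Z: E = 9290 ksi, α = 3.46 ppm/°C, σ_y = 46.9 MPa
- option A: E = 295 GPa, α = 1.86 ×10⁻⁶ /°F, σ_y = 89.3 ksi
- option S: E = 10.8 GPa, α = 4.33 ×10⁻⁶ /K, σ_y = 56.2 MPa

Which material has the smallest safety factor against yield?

With everything in SI (GPa, ×10⁻⁶/K, MPa):
  option V: E = 128.0, α = 0.544, σ_y = 897.0 → σ = 14.7 MPa, n = 61.0
  option Q: E = 113.0, α = 8.68, σ_y = 1070 → σ = 207 MPa, n = 5.17
  option Z: E = 64.05, α = 3.46, σ_y = 46.90 → σ = 46.8 MPa, n = 1.00
  option A: E = 295.0, α = 3.35, σ_y = 615.7 → σ = 208 MPa, n = 2.95
  option S: E = 10.80, α = 4.33, σ_y = 56.20 → σ = 9.87 MPa, n = 5.70
Option Z has the lowest safety factor, n = 1.00.

option Z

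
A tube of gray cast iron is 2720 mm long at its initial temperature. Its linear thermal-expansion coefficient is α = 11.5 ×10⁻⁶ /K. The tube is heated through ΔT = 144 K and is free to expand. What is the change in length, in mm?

4.50 mm

ΔL = α·L₀·ΔT = 11.5×10⁻⁶ × 2720 mm × 144.0 K = 4.50 mm.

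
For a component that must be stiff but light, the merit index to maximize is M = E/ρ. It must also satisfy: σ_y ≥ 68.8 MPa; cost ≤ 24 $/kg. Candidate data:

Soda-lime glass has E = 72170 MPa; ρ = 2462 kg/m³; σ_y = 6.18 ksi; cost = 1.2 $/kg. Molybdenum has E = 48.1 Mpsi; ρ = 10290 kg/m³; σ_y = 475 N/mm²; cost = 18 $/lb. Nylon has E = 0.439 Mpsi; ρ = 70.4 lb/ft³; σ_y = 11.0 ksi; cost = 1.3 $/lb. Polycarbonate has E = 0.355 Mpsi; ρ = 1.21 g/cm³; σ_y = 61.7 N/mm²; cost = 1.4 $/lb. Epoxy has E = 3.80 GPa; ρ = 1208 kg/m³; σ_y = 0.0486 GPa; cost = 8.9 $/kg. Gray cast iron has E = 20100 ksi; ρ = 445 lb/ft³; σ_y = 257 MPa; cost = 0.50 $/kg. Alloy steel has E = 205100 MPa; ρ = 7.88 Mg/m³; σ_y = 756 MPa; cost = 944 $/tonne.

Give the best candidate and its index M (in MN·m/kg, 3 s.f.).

alloy steel, M = 26.0 MN·m/kg

Screen on constraints: σ_y ≥ 68.8 MPa; cost ≤ 24 $/kg. Survivors: nylon, gray cast iron, alloy steel.
In SI units:
  nylon: E = 3.027 GPa, ρ = 1128 kg/m³
  gray cast iron: E = 138.6 GPa, ρ = 7128 kg/m³
  alloy steel: E = 205.1 GPa, ρ = 7880 kg/m³
  alloy steel: M = 26.0 MN·m/kg
  gray cast iron: M = 19.4 MN·m/kg
  nylon: M = 2.68 MN·m/kg
The maximum is for alloy steel.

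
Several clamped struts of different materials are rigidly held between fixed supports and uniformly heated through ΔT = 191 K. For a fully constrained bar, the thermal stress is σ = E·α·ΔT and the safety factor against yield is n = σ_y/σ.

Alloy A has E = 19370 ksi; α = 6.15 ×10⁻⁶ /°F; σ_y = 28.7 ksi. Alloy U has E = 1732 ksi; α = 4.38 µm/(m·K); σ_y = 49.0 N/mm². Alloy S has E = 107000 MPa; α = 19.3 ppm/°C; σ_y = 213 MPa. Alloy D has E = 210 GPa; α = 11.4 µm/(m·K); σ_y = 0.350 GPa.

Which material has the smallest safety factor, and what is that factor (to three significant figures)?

alloy S, n = 0.540

Per material, after unit conversion:
  alloy A: E = 133.6, α = 11.1, σ_y = 197.9 → σ = 282 MPa, n = 0.701
  alloy U: E = 11.94, α = 4.38, σ_y = 49.00 → σ = 9.99 MPa, n = 4.90
  alloy S: E = 107.0, α = 19.3, σ_y = 213.0 → σ = 394 MPa, n = 0.540
  alloy D: E = 210.0, α = 11.4, σ_y = 350.0 → σ = 457 MPa, n = 0.765
The minimum is alloy S at n = 0.540.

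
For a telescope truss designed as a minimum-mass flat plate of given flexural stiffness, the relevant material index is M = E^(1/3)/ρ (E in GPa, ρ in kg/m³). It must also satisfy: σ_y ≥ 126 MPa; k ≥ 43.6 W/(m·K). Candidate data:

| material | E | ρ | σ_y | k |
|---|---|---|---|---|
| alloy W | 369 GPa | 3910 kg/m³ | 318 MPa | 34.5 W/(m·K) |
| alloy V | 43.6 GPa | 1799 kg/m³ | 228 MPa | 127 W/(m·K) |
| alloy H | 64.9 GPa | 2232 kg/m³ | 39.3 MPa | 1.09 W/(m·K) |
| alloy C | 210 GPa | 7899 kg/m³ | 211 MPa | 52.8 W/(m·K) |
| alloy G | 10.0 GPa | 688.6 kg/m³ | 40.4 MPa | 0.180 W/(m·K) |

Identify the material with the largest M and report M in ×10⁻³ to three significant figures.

alloy V, M = 1.96×10⁻³

Screen on constraints: σ_y ≥ 126 MPa; k ≥ 43.6 W/(m·K). Survivors: alloy V, alloy C.
Evaluate M for each candidate:
  alloy V: M = 1.96×10⁻³
  alloy C: M = 0.752×10⁻³
Alloy V has the largest M.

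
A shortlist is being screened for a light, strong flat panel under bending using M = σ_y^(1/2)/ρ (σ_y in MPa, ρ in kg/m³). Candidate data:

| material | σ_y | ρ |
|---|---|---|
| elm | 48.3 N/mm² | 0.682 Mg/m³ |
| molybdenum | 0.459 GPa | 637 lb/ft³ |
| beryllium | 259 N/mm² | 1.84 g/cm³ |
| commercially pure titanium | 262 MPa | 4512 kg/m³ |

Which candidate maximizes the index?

elm

Putting every candidate on a common basis:
  elm: σ_y = 48.30 MPa, ρ = 682.0 kg/m³
  molybdenum: σ_y = 459.0 MPa, ρ = 10200 kg/m³
  beryllium: σ_y = 259.0 MPa, ρ = 1840 kg/m³
  commercially pure titanium: σ_y = 262.0 MPa, ρ = 4512 kg/m³
  elm: M = 10.2×10⁻³
  beryllium: M = 8.75×10⁻³
  commercially pure titanium: M = 3.59×10⁻³
  molybdenum: M = 2.10×10⁻³
The maximum is for elm.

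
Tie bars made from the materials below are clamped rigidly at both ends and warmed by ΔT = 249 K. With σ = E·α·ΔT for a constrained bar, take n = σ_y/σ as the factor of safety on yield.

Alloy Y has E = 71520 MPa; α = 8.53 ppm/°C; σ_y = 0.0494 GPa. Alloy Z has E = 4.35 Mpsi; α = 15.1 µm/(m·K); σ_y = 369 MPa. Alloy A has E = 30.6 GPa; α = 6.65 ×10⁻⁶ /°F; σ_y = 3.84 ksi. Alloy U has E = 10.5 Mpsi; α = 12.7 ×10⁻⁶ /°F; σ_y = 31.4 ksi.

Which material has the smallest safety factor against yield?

alloy A

With everything in SI (GPa, ×10⁻⁶/K, MPa):
  alloy Y: E = 71.52, α = 8.53, σ_y = 49.40 → σ = 152 MPa, n = 0.325
  alloy Z: E = 29.99, α = 15.1, σ_y = 369.0 → σ = 113 MPa, n = 3.27
  alloy A: E = 30.60, α = 12.0, σ_y = 26.48 → σ = 91.2 MPa, n = 0.290
  alloy U: E = 72.39, α = 22.9, σ_y = 216.5 → σ = 412 MPa, n = 0.525
The minimum is alloy A at n = 0.290.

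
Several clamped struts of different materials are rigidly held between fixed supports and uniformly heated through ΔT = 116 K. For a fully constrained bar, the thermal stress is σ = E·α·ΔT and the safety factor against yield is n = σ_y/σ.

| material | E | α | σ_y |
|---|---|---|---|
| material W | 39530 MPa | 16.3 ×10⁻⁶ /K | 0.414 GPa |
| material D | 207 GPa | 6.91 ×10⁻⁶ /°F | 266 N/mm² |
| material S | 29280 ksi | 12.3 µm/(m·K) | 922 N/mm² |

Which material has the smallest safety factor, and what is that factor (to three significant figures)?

material D, n = 0.891

Converting E to GPa, α to ×10⁻⁶/K, σ_y to MPa, then σ and n for each:
  material W: E = 39.53, α = 16.3, σ_y = 414.0 → σ = 74.7 MPa, n = 5.54
  material D: E = 207.0, α = 12.4, σ_y = 266.0 → σ = 299 MPa, n = 0.891
  material S: E = 201.9, α = 12.3, σ_y = 922.0 → σ = 288 MPa, n = 3.20
Smallest n: material D with n = 0.891.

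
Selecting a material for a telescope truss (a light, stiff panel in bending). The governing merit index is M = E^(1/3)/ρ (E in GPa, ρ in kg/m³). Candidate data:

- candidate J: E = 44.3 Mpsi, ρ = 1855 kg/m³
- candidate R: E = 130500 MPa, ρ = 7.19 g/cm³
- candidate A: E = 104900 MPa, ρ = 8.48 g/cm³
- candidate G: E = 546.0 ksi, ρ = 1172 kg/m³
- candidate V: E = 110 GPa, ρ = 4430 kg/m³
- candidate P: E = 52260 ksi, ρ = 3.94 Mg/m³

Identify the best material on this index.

In SI units:
  candidate J: E = 305.4 GPa, ρ = 1855 kg/m³
  candidate R: E = 130.5 GPa, ρ = 7190 kg/m³
  candidate A: E = 104.9 GPa, ρ = 8480 kg/m³
  candidate G: E = 3.765 GPa, ρ = 1172 kg/m³
  candidate V: E = 110.0 GPa, ρ = 4430 kg/m³
  candidate P: E = 360.3 GPa, ρ = 3940 kg/m³
  candidate J: M = 3.63×10⁻³
  candidate P: M = 1.81×10⁻³
  candidate G: M = 1.33×10⁻³
  candidate V: M = 1.08×10⁻³
  candidate R: M = 0.705×10⁻³
  candidate A: M = 0.556×10⁻³
Candidate J ranks first.

candidate J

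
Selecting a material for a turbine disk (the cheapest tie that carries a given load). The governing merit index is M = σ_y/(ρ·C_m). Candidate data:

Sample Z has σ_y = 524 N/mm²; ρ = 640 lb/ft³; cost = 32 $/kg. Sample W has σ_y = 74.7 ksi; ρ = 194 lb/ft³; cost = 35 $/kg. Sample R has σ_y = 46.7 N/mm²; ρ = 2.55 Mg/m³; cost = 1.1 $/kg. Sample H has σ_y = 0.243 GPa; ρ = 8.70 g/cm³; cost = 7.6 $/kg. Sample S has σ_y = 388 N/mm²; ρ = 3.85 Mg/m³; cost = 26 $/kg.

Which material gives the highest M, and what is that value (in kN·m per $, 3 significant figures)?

sample R, M = 16.6 kN·m per $

In SI units:
  sample Z: σ_y = 524.0 MPa, ρ = 10250 kg/m³, cost = 32.00 $/kg
  sample W: σ_y = 515.0 MPa, ρ = 3108 kg/m³, cost = 35.00 $/kg
  sample R: σ_y = 46.70 MPa, ρ = 2550 kg/m³, cost = 1.100 $/kg
  sample H: σ_y = 243.0 MPa, ρ = 8700 kg/m³, cost = 7.600 $/kg
  sample S: σ_y = 388.0 MPa, ρ = 3850 kg/m³, cost = 26.00 $/kg
  sample R: M = 16.6 kN·m per $
  sample W: M = 4.74 kN·m per $
  sample S: M = 3.88 kN·m per $
  sample H: M = 3.68 kN·m per $
  sample Z: M = 1.60 kN·m per $
The maximum is for sample R.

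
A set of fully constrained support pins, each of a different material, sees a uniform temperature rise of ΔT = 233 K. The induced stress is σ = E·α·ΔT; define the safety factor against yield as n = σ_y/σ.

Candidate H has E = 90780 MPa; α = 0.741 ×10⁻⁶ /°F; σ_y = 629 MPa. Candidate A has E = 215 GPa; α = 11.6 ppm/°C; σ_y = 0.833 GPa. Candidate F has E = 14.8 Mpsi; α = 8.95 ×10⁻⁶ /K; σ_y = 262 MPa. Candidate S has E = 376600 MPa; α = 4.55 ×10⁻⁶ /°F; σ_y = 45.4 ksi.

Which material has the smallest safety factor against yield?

candidate S

With everything in SI (GPa, ×10⁻⁶/K, MPa):
  candidate H: E = 90.78, α = 1.33, σ_y = 629.0 → σ = 28.2 MPa, n = 22.3
  candidate A: E = 215.0, α = 11.6, σ_y = 833.0 → σ = 581 MPa, n = 1.43
  candidate F: E = 102.0, α = 8.95, σ_y = 262.0 → σ = 213 MPa, n = 1.23
  candidate S: E = 376.6, α = 8.19, σ_y = 313.0 → σ = 719 MPa, n = 0.436
Candidate S has the lowest safety factor, n = 0.436.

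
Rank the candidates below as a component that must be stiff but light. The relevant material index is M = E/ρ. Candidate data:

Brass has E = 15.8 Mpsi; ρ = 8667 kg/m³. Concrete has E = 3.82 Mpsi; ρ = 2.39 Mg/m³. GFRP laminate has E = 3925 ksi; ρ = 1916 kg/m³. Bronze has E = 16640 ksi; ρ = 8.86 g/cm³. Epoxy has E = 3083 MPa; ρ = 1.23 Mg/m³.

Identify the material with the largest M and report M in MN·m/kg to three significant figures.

After converting to SI:
  brass: E = 108.9 GPa, ρ = 8667 kg/m³
  concrete: E = 26.34 GPa, ρ = 2390 kg/m³
  GFRP laminate: E = 27.06 GPa, ρ = 1916 kg/m³
  bronze: E = 114.7 GPa, ρ = 8860 kg/m³
  epoxy: E = 3.083 GPa, ρ = 1230 kg/m³
  GFRP laminate: M = 14.1 MN·m/kg
  bronze: M = 12.9 MN·m/kg
  brass: M = 12.6 MN·m/kg
  concrete: M = 11.0 MN·m/kg
  epoxy: M = 2.51 MN·m/kg
Highest index: GFRP laminate.

GFRP laminate, M = 14.1 MN·m/kg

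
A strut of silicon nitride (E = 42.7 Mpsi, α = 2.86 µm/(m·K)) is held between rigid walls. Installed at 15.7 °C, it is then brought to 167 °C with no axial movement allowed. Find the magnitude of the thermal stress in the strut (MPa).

127 MPa

E = 42.7 Mpsi = 294.4 GPa.
ΔT = 151.3 K. Constrained thermal stress σ = E·α·ΔT = 294.4×10³ MPa × 2.86×10⁻⁶ × 151.3 = 127 MPa (compressive).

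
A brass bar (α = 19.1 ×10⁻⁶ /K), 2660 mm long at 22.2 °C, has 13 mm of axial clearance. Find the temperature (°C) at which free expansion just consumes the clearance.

α·L₀·ΔT = 13.0 mm ⇒ ΔT = 13.0 / (19.1×10⁻⁶ × 2660.0) = 255.9 K.
T = 22.2 + 255.9 = 278.1 °C.

278 °C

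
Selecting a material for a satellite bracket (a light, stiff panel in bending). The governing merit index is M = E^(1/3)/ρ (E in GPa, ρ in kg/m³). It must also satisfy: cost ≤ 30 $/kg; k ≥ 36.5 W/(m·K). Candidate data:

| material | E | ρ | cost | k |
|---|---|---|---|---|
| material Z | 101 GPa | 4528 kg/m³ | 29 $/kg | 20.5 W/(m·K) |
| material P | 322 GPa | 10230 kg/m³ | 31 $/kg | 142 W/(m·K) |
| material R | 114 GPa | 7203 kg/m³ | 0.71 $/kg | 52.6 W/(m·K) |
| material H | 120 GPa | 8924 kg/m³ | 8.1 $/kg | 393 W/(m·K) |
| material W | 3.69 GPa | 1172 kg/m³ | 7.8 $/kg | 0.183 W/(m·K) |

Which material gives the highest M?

Screen on constraints: cost ≤ 30 $/kg; k ≥ 36.5 W/(m·K). Survivors: material R, material H.
Evaluate M for each candidate:
  material R: M = 0.673×10⁻³
  material H: M = 0.553×10⁻³
Material R ranks first.

material R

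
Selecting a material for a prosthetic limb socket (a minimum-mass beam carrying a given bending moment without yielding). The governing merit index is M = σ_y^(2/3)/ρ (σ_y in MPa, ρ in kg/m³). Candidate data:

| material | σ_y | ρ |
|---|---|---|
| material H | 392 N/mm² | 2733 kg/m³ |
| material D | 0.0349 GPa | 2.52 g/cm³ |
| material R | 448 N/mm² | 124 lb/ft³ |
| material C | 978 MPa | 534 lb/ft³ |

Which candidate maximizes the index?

material R

After converting to SI:
  material H: σ_y = 392.0 MPa, ρ = 2733 kg/m³
  material D: σ_y = 34.90 MPa, ρ = 2520 kg/m³
  material R: σ_y = 448.0 MPa, ρ = 1986 kg/m³
  material C: σ_y = 978.0 MPa, ρ = 8554 kg/m³
  material R: M = 29.5×10⁻³
  material H: M = 19.6×10⁻³
  material C: M = 11.5×10⁻³
  material D: M = 4.24×10⁻³
The maximum is for material R.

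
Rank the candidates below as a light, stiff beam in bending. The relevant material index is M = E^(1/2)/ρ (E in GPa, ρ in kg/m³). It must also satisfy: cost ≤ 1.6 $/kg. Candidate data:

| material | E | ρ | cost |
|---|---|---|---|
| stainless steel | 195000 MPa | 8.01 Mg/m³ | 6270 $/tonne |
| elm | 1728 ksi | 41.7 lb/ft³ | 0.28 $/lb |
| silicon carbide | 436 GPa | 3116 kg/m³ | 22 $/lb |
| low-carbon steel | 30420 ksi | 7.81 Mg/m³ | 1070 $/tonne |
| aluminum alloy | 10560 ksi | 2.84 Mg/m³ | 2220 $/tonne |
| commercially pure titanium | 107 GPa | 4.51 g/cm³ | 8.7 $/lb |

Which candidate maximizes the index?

elm

Screen on constraints: cost ≤ 1.6 $/kg. Survivors: elm, low-carbon steel.
Putting every candidate on a common basis:
  elm: E = 11.91 GPa, ρ = 668.0 kg/m³
  low-carbon steel: E = 209.7 GPa, ρ = 7810 kg/m³
  elm: M = 5.17×10⁻³
  low-carbon steel: M = 1.85×10⁻³
Elm has the largest M.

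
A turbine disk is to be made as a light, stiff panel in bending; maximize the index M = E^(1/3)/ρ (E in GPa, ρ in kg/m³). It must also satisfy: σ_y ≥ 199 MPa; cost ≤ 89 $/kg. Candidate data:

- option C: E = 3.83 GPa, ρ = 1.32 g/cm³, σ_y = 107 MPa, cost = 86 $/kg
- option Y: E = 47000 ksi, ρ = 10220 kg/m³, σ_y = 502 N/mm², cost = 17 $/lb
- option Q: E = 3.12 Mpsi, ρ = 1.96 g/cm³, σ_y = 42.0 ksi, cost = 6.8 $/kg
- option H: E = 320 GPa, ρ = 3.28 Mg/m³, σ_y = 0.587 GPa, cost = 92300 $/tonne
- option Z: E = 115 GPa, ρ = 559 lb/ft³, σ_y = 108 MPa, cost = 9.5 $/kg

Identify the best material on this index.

option Q

Screen on constraints: σ_y ≥ 199 MPa; cost ≤ 89 $/kg. Survivors: option Y, option Q.
Putting every candidate on a common basis:
  option Y: E = 324.1 GPa, ρ = 10220 kg/m³
  option Q: E = 21.51 GPa, ρ = 1960 kg/m³
  option Q: M = 1.42×10⁻³
  option Y: M = 0.672×10⁻³
Highest index: option Q.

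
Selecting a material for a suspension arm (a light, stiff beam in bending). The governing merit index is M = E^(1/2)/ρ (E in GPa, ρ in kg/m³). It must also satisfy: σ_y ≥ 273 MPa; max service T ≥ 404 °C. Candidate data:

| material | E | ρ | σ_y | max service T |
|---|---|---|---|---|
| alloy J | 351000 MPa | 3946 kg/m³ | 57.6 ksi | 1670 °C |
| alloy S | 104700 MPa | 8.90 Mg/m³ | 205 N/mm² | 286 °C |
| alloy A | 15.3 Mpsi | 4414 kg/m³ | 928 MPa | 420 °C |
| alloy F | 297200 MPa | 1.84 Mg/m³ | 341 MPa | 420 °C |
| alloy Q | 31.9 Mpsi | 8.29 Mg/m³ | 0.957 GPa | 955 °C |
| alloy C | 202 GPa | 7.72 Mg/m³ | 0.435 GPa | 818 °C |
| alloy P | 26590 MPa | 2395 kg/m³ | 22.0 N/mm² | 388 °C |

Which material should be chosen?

Screen on constraints: σ_y ≥ 273 MPa; max service T ≥ 404 °C. Survivors: alloy J, alloy A, alloy F, alloy Q, alloy C.
In SI units:
  alloy J: E = 351.0 GPa, ρ = 3946 kg/m³
  alloy A: E = 105.5 GPa, ρ = 4414 kg/m³
  alloy F: E = 297.2 GPa, ρ = 1840 kg/m³
  alloy Q: E = 219.9 GPa, ρ = 8290 kg/m³
  alloy C: E = 202.0 GPa, ρ = 7720 kg/m³
  alloy F: M = 9.37×10⁻³
  alloy J: M = 4.75×10⁻³
  alloy A: M = 2.33×10⁻³
  alloy C: M = 1.84×10⁻³
  alloy Q: M = 1.79×10⁻³
Alloy F has the largest M.

alloy F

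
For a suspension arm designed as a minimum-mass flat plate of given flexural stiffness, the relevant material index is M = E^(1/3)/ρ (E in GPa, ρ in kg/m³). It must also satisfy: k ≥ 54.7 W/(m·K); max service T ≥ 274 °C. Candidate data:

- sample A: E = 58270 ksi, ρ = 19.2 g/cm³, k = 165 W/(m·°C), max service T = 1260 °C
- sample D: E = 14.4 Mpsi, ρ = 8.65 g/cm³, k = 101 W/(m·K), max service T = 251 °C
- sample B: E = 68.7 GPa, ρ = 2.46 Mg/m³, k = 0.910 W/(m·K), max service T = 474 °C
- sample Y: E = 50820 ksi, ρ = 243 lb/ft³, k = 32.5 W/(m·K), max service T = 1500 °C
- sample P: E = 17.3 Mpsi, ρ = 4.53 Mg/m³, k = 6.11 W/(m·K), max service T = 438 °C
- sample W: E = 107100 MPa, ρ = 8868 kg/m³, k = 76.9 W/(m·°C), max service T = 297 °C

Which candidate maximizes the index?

Screen on constraints: k ≥ 54.7 W/(m·K); max service T ≥ 274 °C. Survivors: sample A, sample W.
Convert each candidate to consistent units, then evaluate M:
  sample A: E = 401.8 GPa, ρ = 19200 kg/m³
  sample W: E = 107.1 GPa, ρ = 8868 kg/m³
  sample W: M = 0.536×10⁻³
  sample A: M = 0.384×10⁻³
Sample W has the largest M.

sample W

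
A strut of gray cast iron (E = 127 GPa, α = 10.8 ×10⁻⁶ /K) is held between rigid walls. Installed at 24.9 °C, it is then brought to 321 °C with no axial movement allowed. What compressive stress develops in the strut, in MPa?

ΔT = 296.1 K. Constrained thermal stress σ = E·α·ΔT = 127.0×10³ MPa × 10.8×10⁻⁶ × 296.1 = 406 MPa (compressive).

406 MPa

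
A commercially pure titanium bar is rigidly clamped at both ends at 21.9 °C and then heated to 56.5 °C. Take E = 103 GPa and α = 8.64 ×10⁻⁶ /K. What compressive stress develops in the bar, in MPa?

ΔT = 34.60 K. Constrained thermal stress σ = E·α·ΔT = 103.0×10³ MPa × 8.64×10⁻⁶ × 34.60 = 30.8 MPa (compressive).

30.8 MPa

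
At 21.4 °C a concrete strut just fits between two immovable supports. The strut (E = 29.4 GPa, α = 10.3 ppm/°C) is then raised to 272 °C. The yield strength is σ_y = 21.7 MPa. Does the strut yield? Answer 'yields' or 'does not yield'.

ΔT = 250.6 K. Constrained thermal stress σ = E·α·ΔT = 29.40×10³ MPa × 10.3×10⁻⁶ × 250.6 = 75.9 MPa (compressive).
Compare to σ_y = 21.7 MPa: σ ≥ σ_y, so it yields.

yields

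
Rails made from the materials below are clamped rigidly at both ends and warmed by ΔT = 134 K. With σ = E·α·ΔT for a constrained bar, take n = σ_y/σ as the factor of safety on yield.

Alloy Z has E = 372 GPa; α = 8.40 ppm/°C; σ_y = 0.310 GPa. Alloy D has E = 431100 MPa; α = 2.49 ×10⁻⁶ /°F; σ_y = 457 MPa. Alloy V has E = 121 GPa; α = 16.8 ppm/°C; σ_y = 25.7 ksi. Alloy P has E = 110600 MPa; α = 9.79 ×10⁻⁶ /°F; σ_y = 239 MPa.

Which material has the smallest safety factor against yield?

alloy V

With everything in SI (GPa, ×10⁻⁶/K, MPa):
  alloy Z: E = 372.0, α = 8.40, σ_y = 310.0 → σ = 419 MPa, n = 0.740
  alloy D: E = 431.1, α = 4.48, σ_y = 457.0 → σ = 259 MPa, n = 1.77
  alloy V: E = 121.0, α = 16.8, σ_y = 177.2 → σ = 272 MPa, n = 0.651
  alloy P: E = 110.6, α = 17.6, σ_y = 239.0 → σ = 261 MPa, n = 0.915
Alloy V has the lowest safety factor, n = 0.651.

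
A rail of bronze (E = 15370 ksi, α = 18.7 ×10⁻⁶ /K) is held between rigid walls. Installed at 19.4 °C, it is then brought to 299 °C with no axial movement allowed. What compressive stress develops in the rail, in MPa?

E = 15370 ksi = 106.0 GPa.
ΔT = 279.6 K. Constrained thermal stress σ = E·α·ΔT = 106.0×10³ MPa × 18.7×10⁻⁶ × 279.6 = 554 MPa (compressive).

554 MPa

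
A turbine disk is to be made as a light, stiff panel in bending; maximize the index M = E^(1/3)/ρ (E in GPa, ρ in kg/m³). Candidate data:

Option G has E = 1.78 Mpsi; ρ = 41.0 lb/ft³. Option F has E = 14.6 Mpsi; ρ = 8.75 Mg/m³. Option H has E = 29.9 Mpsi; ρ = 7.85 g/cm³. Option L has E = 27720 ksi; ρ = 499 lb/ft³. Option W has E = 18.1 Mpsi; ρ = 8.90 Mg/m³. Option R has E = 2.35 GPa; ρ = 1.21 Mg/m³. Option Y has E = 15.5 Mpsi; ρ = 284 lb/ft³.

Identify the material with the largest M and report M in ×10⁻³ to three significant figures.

Normalizing units and computing the index:
  option G: E = 12.27 GPa, ρ = 656.8 kg/m³
  option F: E = 100.7 GPa, ρ = 8750 kg/m³
  option H: E = 206.2 GPa, ρ = 7850 kg/m³
  option L: E = 191.1 GPa, ρ = 7993 kg/m³
  option W: E = 124.8 GPa, ρ = 8900 kg/m³
  option R: E = 2.350 GPa, ρ = 1210 kg/m³
  option Y: E = 106.9 GPa, ρ = 4549 kg/m³
  option G: M = 3.51×10⁻³
  option R: M = 1.10×10⁻³
  option Y: M = 1.04×10⁻³
  option H: M = 0.753×10⁻³
  option L: M = 0.721×10⁻³
  option W: M = 0.561×10⁻³
  option F: M = 0.532×10⁻³
Option G has the largest M.

option G, M = 3.51×10⁻³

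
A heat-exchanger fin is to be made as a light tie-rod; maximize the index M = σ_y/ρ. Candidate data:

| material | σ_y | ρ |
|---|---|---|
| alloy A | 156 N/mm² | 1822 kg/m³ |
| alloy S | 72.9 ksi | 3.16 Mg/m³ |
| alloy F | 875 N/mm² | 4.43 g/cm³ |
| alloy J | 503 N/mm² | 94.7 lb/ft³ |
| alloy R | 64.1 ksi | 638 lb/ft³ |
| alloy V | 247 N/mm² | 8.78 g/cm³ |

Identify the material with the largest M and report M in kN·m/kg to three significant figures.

alloy J, M = 332 kN·m/kg

In SI units:
  alloy A: σ_y = 156.0 MPa, ρ = 1822 kg/m³
  alloy S: σ_y = 502.6 MPa, ρ = 3160 kg/m³
  alloy F: σ_y = 875.0 MPa, ρ = 4430 kg/m³
  alloy J: σ_y = 503.0 MPa, ρ = 1517 kg/m³
  alloy R: σ_y = 442.0 MPa, ρ = 10220 kg/m³
  alloy V: σ_y = 247.0 MPa, ρ = 8780 kg/m³
  alloy J: M = 332 kN·m/kg
  alloy F: M = 198 kN·m/kg
  alloy S: M = 159 kN·m/kg
  alloy A: M = 85.6 kN·m/kg
  alloy R: M = 43.2 kN·m/kg
  alloy V: M = 28.1 kN·m/kg
Alloy J has the largest M.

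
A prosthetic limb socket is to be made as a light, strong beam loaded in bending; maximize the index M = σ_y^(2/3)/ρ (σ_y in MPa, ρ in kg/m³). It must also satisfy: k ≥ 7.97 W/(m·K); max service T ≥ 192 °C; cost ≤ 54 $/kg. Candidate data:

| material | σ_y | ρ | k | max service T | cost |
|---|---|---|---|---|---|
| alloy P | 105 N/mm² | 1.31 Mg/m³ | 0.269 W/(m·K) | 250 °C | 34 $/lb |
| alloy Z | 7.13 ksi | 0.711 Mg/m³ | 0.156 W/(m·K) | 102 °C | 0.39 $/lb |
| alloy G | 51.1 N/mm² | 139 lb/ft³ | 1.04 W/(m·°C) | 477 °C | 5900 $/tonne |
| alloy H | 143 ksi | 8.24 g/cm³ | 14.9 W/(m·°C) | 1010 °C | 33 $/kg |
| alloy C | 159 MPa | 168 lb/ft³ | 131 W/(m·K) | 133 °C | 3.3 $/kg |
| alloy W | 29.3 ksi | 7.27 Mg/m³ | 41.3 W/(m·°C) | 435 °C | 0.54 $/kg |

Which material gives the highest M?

Screen on constraints: k ≥ 7.97 W/(m·K); max service T ≥ 192 °C; cost ≤ 54 $/kg. Survivors: alloy H, alloy W.
Putting every candidate on a common basis:
  alloy H: σ_y = 986.0 MPa, ρ = 8240 kg/m³
  alloy W: σ_y = 202.0 MPa, ρ = 7270 kg/m³
  alloy H: M = 12.0×10⁻³
  alloy W: M = 4.74×10⁻³
The maximum is for alloy H.

alloy H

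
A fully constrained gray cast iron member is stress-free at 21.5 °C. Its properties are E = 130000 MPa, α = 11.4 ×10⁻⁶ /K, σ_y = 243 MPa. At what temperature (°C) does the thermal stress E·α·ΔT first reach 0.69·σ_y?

135 °C

E = 130000 MPa = 130.0 GPa.
E·α·ΔT = 167.7 MPa ⇒ ΔT = 167.7 / (130.0×10³ × 11.4×10⁻⁶) = 113.1 K.
T = 21.5 + 113.1 = 134.6 °C.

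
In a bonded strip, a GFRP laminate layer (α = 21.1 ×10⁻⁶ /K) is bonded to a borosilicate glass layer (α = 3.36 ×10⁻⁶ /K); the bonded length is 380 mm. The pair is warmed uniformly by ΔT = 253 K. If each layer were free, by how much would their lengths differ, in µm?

1710 µm

Δα = |21.1 − 3.36|×10⁻⁶/K = 17.7×10⁻⁶/K.
ΔL_mismatch = Δα·L·ΔT = 17.7×10⁻⁶ × 380.0 mm × 253.0 K = 1710 µm.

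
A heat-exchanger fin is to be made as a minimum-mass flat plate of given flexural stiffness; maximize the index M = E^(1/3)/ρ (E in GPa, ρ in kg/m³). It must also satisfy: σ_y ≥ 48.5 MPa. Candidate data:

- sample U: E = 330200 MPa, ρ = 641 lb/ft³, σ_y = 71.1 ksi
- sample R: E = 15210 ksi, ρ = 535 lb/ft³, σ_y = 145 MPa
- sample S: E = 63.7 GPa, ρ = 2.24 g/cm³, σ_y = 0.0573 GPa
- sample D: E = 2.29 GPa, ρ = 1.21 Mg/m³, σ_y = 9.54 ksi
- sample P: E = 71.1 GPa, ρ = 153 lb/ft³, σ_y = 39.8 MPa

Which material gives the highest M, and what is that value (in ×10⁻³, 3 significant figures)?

sample S, M = 1.78×10⁻³

Screen on constraints: σ_y ≥ 48.5 MPa. Survivors: sample U, sample R, sample S, sample D.
Putting every candidate on a common basis:
  sample U: E = 330.2 GPa, ρ = 10270 kg/m³
  sample R: E = 104.9 GPa, ρ = 8570 kg/m³
  sample S: E = 63.70 GPa, ρ = 2240 kg/m³
  sample D: E = 2.290 GPa, ρ = 1210 kg/m³
  sample S: M = 1.78×10⁻³
  sample D: M = 1.09×10⁻³
  sample U: M = 0.673×10⁻³
  sample R: M = 0.550×10⁻³
Highest index: sample S.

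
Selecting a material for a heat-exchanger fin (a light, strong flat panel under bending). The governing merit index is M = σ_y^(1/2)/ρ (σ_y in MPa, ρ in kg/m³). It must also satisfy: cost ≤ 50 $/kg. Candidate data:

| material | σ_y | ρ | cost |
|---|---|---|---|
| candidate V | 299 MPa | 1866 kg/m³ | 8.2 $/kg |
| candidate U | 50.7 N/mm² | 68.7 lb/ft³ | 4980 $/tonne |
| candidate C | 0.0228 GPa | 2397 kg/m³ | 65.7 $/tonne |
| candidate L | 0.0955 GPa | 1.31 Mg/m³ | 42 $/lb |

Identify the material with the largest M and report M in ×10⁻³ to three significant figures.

Screen on constraints: cost ≤ 50 $/kg. Survivors: candidate V, candidate U, candidate C.
Convert each candidate to consistent units, then evaluate M:
  candidate V: σ_y = 299.0 MPa, ρ = 1866 kg/m³
  candidate U: σ_y = 50.70 MPa, ρ = 1100 kg/m³
  candidate C: σ_y = 22.80 MPa, ρ = 2397 kg/m³
  candidate V: M = 9.27×10⁻³
  candidate U: M = 6.47×10⁻³
  candidate C: M = 1.99×10⁻³
The maximum is for candidate V.

candidate V, M = 9.27×10⁻³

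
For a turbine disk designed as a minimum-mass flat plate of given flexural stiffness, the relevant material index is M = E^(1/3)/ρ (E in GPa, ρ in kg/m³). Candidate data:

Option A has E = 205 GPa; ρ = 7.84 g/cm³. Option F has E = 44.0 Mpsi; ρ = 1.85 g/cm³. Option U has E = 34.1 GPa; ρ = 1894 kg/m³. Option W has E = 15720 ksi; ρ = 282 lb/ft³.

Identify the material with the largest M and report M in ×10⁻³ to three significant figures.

Convert each candidate to consistent units, then evaluate M:
  option A: E = 205.0 GPa, ρ = 7840 kg/m³
  option F: E = 303.4 GPa, ρ = 1850 kg/m³
  option U: E = 34.10 GPa, ρ = 1894 kg/m³
  option W: E = 108.4 GPa, ρ = 4517 kg/m³
  option F: M = 3.63×10⁻³
  option U: M = 1.71×10⁻³
  option W: M = 1.06×10⁻³
  option A: M = 0.752×10⁻³
Highest index: option F.

option F, M = 3.63×10⁻³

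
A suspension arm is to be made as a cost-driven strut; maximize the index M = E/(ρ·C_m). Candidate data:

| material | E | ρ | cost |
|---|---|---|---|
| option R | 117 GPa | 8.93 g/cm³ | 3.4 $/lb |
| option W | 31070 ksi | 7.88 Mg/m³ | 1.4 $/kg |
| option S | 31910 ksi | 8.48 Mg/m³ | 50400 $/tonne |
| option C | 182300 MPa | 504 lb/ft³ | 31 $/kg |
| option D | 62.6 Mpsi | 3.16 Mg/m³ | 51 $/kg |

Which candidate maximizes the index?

Normalizing units and computing the index:
  option R: E = 117.0 GPa, ρ = 8930 kg/m³, cost = 7.496 $/kg
  option W: E = 214.2 GPa, ρ = 7880 kg/m³, cost = 1.400 $/kg
  option S: E = 220.0 GPa, ρ = 8480 kg/m³, cost = 50.40 $/kg
  option C: E = 182.3 GPa, ρ = 8073 kg/m³, cost = 31.00 $/kg
  option D: E = 431.6 GPa, ρ = 3160 kg/m³, cost = 51.00 $/kg
  option W: M = 19.4 MN·m per $
  option D: M = 2.68 MN·m per $
  option R: M = 1.75 MN·m per $
  option C: M = 0.728 MN·m per $
  option S: M = 0.515 MN·m per $
The maximum is for option W.

option W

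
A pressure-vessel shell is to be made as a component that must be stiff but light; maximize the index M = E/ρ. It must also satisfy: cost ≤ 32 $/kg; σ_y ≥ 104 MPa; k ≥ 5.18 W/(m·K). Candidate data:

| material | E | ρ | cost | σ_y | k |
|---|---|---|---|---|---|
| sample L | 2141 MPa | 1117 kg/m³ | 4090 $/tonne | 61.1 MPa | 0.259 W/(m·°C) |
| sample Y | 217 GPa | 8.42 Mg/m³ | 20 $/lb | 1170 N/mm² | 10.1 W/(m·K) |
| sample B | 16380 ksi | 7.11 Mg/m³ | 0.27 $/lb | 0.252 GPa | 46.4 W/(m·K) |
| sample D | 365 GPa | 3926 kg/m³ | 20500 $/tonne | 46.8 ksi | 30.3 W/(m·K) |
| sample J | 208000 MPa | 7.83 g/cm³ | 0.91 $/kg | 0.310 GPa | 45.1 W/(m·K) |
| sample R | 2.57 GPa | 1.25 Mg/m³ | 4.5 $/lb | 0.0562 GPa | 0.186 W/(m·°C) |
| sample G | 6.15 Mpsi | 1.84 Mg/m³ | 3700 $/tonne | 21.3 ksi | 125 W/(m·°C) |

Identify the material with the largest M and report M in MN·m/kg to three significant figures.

Screen on constraints: cost ≤ 32 $/kg; σ_y ≥ 104 MPa; k ≥ 5.18 W/(m·K). Survivors: sample B, sample D, sample J, sample G.
Putting every candidate on a common basis:
  sample B: E = 112.9 GPa, ρ = 7110 kg/m³
  sample D: E = 365.0 GPa, ρ = 3926 kg/m³
  sample J: E = 208.0 GPa, ρ = 7830 kg/m³
  sample G: E = 42.40 GPa, ρ = 1840 kg/m³
  sample D: M = 93.0 MN·m/kg
  sample J: M = 26.6 MN·m/kg
  sample G: M = 23.0 MN·m/kg
  sample B: M = 15.9 MN·m/kg
Sample D has the largest M.

sample D, M = 93.0 MN·m/kg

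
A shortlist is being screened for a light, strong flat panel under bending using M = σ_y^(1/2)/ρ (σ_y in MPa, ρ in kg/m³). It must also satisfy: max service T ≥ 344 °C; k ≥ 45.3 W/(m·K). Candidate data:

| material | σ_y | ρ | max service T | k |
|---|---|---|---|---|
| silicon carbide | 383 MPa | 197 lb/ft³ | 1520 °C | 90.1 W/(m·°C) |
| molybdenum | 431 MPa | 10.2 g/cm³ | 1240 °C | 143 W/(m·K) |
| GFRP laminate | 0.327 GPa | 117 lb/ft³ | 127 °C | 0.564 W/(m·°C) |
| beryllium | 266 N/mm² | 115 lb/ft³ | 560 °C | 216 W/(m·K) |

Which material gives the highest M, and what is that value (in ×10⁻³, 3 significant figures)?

Screen on constraints: max service T ≥ 344 °C; k ≥ 45.3 W/(m·K). Survivors: silicon carbide, molybdenum, beryllium.
In SI units:
  silicon carbide: σ_y = 383.0 MPa, ρ = 3156 kg/m³
  molybdenum: σ_y = 431.0 MPa, ρ = 10200 kg/m³
  beryllium: σ_y = 266.0 MPa, ρ = 1842 kg/m³
  beryllium: M = 8.85×10⁻³
  silicon carbide: M = 6.20×10⁻³
  molybdenum: M = 2.04×10⁻³
Beryllium has the largest M.

beryllium, M = 8.85×10⁻³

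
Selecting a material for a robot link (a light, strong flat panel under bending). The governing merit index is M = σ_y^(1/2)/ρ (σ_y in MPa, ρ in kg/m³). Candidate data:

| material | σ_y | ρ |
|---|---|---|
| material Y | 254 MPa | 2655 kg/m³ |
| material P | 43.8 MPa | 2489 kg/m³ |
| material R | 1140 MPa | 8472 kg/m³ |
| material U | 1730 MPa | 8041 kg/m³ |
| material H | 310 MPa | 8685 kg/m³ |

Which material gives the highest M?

Per-candidate index values:
  material Y: M = 6.00×10⁻³
  material U: M = 5.17×10⁻³
  material R: M = 3.99×10⁻³
  material P: M = 2.66×10⁻³
  material H: M = 2.03×10⁻³
Material Y ranks first.

material Y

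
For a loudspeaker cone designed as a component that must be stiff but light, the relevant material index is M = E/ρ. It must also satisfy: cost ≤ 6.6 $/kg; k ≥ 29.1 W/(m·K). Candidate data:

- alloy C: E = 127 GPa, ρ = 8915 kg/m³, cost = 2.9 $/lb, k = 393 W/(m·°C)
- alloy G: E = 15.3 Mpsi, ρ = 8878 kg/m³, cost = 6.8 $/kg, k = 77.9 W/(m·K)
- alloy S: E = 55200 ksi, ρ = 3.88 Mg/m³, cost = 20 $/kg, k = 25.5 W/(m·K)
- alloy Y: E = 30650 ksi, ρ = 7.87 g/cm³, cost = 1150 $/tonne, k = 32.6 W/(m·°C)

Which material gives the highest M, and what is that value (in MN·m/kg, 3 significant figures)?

alloy Y, M = 26.9 MN·m/kg

Screen on constraints: cost ≤ 6.6 $/kg; k ≥ 29.1 W/(m·K). Survivors: alloy C, alloy Y.
Normalizing units and computing the index:
  alloy C: E = 127.0 GPa, ρ = 8915 kg/m³
  alloy Y: E = 211.3 GPa, ρ = 7870 kg/m³
  alloy Y: M = 26.9 MN·m/kg
  alloy C: M = 14.2 MN·m/kg
Highest index: alloy Y.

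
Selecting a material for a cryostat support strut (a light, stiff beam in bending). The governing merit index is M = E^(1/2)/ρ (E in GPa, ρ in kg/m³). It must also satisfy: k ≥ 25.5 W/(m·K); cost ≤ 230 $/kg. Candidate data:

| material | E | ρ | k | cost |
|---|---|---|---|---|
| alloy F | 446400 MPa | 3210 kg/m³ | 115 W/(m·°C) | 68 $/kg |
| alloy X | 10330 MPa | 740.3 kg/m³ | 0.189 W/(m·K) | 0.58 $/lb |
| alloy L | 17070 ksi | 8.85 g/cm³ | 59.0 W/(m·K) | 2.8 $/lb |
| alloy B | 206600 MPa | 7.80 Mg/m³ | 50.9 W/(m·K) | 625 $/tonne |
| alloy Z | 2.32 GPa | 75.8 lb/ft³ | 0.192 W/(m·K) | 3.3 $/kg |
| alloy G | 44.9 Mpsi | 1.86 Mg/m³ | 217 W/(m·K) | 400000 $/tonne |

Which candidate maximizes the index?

Screen on constraints: k ≥ 25.5 W/(m·K); cost ≤ 230 $/kg. Survivors: alloy F, alloy L, alloy B.
Putting every candidate on a common basis:
  alloy F: E = 446.4 GPa, ρ = 3210 kg/m³
  alloy L: E = 117.7 GPa, ρ = 8850 kg/m³
  alloy B: E = 206.6 GPa, ρ = 7800 kg/m³
  alloy F: M = 6.58×10⁻³
  alloy B: M = 1.84×10⁻³
  alloy L: M = 1.23×10⁻³
The maximum is for alloy F.

alloy F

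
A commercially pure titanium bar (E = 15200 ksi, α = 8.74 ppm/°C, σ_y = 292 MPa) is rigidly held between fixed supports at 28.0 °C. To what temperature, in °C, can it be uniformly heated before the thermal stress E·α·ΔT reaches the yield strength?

347 °C

E = 15200 ksi = 104.8 GPa.
E·α·ΔT = 292.0 MPa ⇒ ΔT = 292.0 / (104.8×10³ × 8.74×10⁻⁶) = 318.8 K.
T = 28.0 + 318.8 = 346.8 °C.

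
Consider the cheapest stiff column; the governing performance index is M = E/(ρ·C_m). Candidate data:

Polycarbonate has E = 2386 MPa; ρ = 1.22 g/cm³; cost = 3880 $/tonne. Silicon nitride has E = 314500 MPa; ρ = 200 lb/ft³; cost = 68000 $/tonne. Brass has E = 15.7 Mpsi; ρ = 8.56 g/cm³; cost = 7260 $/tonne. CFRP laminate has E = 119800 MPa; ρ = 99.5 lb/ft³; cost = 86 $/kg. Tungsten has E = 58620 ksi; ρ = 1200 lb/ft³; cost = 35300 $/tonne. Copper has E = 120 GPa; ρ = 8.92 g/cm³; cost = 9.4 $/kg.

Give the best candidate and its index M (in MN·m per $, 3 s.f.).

brass, M = 1.74 MN·m per $

Convert each candidate to consistent units, then evaluate M:
  polycarbonate: E = 2.386 GPa, ρ = 1220 kg/m³, cost = 3.880 $/kg
  silicon nitride: E = 314.5 GPa, ρ = 3204 kg/m³, cost = 68.00 $/kg
  brass: E = 108.2 GPa, ρ = 8560 kg/m³, cost = 7.260 $/kg
  CFRP laminate: E = 119.8 GPa, ρ = 1594 kg/m³, cost = 86.00 $/kg
  tungsten: E = 404.2 GPa, ρ = 19220 kg/m³, cost = 35.30 $/kg
  copper: E = 120.0 GPa, ρ = 8920 kg/m³, cost = 9.400 $/kg
  brass: M = 1.74 MN·m per $
  silicon nitride: M = 1.44 MN·m per $
  copper: M = 1.43 MN·m per $
  CFRP laminate: M = 0.874 MN·m per $
  tungsten: M = 0.596 MN·m per $
  polycarbonate: M = 0.504 MN·m per $
Brass ranks first.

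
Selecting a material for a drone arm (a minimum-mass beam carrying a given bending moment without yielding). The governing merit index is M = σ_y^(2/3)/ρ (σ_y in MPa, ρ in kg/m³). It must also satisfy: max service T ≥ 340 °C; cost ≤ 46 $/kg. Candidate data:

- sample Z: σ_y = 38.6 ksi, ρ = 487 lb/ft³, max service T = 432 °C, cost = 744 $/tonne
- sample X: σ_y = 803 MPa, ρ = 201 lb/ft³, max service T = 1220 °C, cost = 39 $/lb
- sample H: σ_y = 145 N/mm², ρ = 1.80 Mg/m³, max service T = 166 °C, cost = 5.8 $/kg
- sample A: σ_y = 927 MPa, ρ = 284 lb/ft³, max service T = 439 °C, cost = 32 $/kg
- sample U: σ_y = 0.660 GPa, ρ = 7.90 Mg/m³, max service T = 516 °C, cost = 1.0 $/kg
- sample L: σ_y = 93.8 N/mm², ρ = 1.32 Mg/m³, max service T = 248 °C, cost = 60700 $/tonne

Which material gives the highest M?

sample A

Screen on constraints: max service T ≥ 340 °C; cost ≤ 46 $/kg. Survivors: sample Z, sample A, sample U.
After converting to SI:
  sample Z: σ_y = 266.1 MPa, ρ = 7801 kg/m³
  sample A: σ_y = 927.0 MPa, ρ = 4549 kg/m³
  sample U: σ_y = 660.0 MPa, ρ = 7900 kg/m³
  sample A: M = 20.9×10⁻³
  sample U: M = 9.60×10⁻³
  sample Z: M = 5.30×10⁻³
Sample A ranks first.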